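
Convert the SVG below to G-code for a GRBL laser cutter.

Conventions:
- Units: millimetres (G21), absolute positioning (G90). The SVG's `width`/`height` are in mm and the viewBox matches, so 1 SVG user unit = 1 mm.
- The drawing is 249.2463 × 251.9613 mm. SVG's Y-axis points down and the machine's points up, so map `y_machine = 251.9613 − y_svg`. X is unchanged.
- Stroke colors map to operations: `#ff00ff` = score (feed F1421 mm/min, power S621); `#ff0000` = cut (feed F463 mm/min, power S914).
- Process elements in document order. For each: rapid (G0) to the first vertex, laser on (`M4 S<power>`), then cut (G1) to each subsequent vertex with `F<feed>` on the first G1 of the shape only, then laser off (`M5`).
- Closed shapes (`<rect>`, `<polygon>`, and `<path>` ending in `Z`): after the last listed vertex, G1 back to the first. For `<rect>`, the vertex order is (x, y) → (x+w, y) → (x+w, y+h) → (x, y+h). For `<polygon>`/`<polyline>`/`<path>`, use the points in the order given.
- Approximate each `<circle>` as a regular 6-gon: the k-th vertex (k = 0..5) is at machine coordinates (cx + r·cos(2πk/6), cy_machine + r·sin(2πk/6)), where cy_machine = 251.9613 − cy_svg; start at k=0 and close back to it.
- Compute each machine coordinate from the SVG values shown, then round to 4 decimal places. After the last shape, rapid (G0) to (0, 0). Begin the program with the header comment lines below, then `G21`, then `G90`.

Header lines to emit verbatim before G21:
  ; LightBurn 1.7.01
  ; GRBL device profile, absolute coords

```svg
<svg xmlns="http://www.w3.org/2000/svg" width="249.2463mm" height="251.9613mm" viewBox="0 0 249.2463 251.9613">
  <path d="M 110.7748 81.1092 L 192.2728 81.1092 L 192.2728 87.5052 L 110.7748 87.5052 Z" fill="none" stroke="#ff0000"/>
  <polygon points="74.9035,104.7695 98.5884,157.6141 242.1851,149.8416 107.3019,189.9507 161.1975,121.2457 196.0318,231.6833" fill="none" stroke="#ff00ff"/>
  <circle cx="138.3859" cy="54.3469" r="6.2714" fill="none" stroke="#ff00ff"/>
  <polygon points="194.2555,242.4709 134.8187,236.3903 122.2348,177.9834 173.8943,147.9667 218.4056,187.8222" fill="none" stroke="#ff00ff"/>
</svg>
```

viewBox `0 0 249.2463 251.9613` with mm width/height → 1 unit = 1 mm. Flip: y_m = 251.9613 − y_svg.

**Shape 1** — `<path>` rectangle, stroke `#ff0000` → cut (S914, F463). Machine vertices: (110.7748,170.8521) → (192.2728,170.8521) → (192.2728,164.4561) → (110.7748,164.4561) → (110.7748,170.8521). Closed: final G1 returns to the first vertex.

**Shape 2** — `<polygon>` closed polygon, stroke `#ff00ff` → score (S621, F1421). Machine vertices: (74.9035,147.1918) → (98.5884,94.3472) → (242.1851,102.1197) → (107.3019,62.0106) → (161.1975,130.7156) → (196.0318,20.2780) → (74.9035,147.1918). Closed: final G1 returns to the first vertex.

**Shape 3** — `<circle>` circle, stroke `#ff00ff` → score (S621, F1421). Machine vertices: (144.6573,197.6144) → (141.5216,203.0456) → (135.2502,203.0456) → (132.1145,197.6144) → (135.2502,192.1832) → (141.5216,192.1832) → (144.6573,197.6144). Closed: final G1 returns to the first vertex.

**Shape 4** — `<polygon>` regular polygon, stroke `#ff00ff` → score (S621, F1421). Machine vertices: (194.2555,9.4904) → (134.8187,15.5710) → (122.2348,73.9779) → (173.8943,103.9946) → (218.4056,64.1391) → (194.2555,9.4904). Closed: final G1 returns to the first vertex.

; LightBurn 1.7.01
; GRBL device profile, absolute coords
G21
G90
G0 X110.7748 Y170.8521
M4 S914
G1 X192.2728 Y170.8521 F463
G1 X192.2728 Y164.4561
G1 X110.7748 Y164.4561
G1 X110.7748 Y170.8521
M5
G0 X74.9035 Y147.1918
M4 S621
G1 X98.5884 Y94.3472 F1421
G1 X242.1851 Y102.1197
G1 X107.3019 Y62.0106
G1 X161.1975 Y130.7156
G1 X196.0318 Y20.2780
G1 X74.9035 Y147.1918
M5
G0 X144.6573 Y197.6144
M4 S621
G1 X141.5216 Y203.0456 F1421
G1 X135.2502 Y203.0456
G1 X132.1145 Y197.6144
G1 X135.2502 Y192.1832
G1 X141.5216 Y192.1832
G1 X144.6573 Y197.6144
M5
G0 X194.2555 Y9.4904
M4 S621
G1 X134.8187 Y15.5710 F1421
G1 X122.2348 Y73.9779
G1 X173.8943 Y103.9946
G1 X218.4056 Y64.1391
G1 X194.2555 Y9.4904
M5
G0 X0.0000 Y0.0000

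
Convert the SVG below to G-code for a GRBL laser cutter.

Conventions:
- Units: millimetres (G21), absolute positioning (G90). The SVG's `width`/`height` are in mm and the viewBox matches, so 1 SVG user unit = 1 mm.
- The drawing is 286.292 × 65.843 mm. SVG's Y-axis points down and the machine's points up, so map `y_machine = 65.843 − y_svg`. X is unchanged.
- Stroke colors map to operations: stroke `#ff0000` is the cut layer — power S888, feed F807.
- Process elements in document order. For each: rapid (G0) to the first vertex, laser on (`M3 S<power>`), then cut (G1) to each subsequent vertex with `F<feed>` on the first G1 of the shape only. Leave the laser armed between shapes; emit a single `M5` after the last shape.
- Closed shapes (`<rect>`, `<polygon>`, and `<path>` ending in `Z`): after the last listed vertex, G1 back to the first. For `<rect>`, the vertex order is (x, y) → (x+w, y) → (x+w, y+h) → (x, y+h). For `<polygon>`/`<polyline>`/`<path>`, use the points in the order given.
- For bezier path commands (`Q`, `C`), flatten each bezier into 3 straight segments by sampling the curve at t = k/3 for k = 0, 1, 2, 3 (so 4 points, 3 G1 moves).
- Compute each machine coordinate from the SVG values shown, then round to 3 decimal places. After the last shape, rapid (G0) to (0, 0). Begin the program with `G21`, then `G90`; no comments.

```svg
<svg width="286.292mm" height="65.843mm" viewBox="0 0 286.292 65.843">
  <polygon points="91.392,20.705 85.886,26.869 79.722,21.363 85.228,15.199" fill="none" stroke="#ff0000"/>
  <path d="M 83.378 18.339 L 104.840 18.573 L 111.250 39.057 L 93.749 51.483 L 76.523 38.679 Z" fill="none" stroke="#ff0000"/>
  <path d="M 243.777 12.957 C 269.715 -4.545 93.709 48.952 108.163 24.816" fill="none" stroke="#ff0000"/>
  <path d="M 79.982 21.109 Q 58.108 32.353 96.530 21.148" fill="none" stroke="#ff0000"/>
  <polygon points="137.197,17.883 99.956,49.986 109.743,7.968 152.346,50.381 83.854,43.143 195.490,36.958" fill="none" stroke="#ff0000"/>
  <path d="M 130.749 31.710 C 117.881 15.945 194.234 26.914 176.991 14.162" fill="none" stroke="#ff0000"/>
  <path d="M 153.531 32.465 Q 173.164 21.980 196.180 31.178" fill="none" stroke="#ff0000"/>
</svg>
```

G21
G90
G0 X91.392 Y45.138
M3 S888
G1 X85.886 Y38.974 F807
G1 X79.722 Y44.480
G1 X85.228 Y50.644
G1 X91.392 Y45.138
G0 X83.378 Y47.504
M3 S888
G1 X104.840 Y47.270 F807
G1 X111.250 Y26.786
G1 X93.749 Y14.360
G1 X76.523 Y27.164
G1 X83.378 Y47.504
G0 X243.777 Y52.886
M3 S888
G1 X216.934 Y52.227 F807
G1 X142.662 Y37.264
G1 X108.163 Y41.027
G0 X79.982 Y44.734
M3 S888
G1 X72.099 Y39.732 F807
G1 X77.615 Y39.719
G1 X96.530 Y44.695
G0 X137.197 Y47.960
M3 S888
G1 X99.956 Y15.857 F807
G1 X109.743 Y57.875
G1 X152.346 Y15.462
G1 X83.854 Y22.700
G1 X195.490 Y28.885
G1 X137.197 Y47.960
G0 X130.749 Y34.133
M3 S888
G1 X140.850 Y42.855 F807
G1 X169.806 Y44.967
G1 X176.991 Y51.681
G0 X153.531 Y33.378
M3 S888
G1 X166.996 Y38.181 F807
G1 X181.212 Y38.610
G1 X196.180 Y34.665
M5
G0 X0.000 Y0.000

viewBox `0 0 286.292 65.843` with mm width/height → 1 unit = 1 mm. Flip: y_m = 65.843 − y_svg.

**Shape 1** — `<polygon>` regular polygon, stroke `#ff0000` → cut (S888, F807). Machine vertices: (91.392,45.138) → (85.886,38.974) → (79.722,44.480) → (85.228,50.644) → (91.392,45.138). Closed: final G1 returns to the first vertex.

**Shape 2** — `<path>` regular polygon, stroke `#ff0000` → cut (S888, F807). Machine vertices: (83.378,47.504) → (104.840,47.270) → (111.250,26.786) → (93.749,14.360) → (76.523,27.164) → (83.378,47.504). Closed: final G1 returns to the first vertex.

**Shape 3** — `<path>` cubic bezier, stroke `#ff0000` → cut (S888, F807). Control points (SVG): P0=(243.777,12.957), P1=(269.715,-4.545), P2=(93.709,48.952), P3=(108.163,24.816); sampled at t=k/3. Machine vertices: (243.777,52.886) → (216.934,52.227) → (142.662,37.264) → (108.163,41.027). Open path.

**Shape 4** — `<path>` quadratic bezier, stroke `#ff0000` → cut (S888, F807). Control points (SVG): P0=(79.982,21.109), P1=(58.108,32.353), P2=(96.530,21.148); sampled at t=k/3. Machine vertices: (79.982,44.734) → (72.099,39.732) → (77.615,39.719) → (96.530,44.695). Open path.

**Shape 5** — `<polygon>` closed polygon, stroke `#ff0000` → cut (S888, F807). Machine vertices: (137.197,47.960) → (99.956,15.857) → (109.743,57.875) → (152.346,15.462) → (83.854,22.700) → (195.490,28.885) → (137.197,47.960). Closed: final G1 returns to the first vertex.

**Shape 6** — `<path>` cubic bezier, stroke `#ff0000` → cut (S888, F807). Control points (SVG): P0=(130.749,31.710), P1=(117.881,15.945), P2=(194.234,26.914), P3=(176.991,14.162); sampled at t=k/3. Machine vertices: (130.749,34.133) → (140.850,42.855) → (169.806,44.967) → (176.991,51.681). Open path.

**Shape 7** — `<path>` quadratic bezier, stroke `#ff0000` → cut (S888, F807). Control points (SVG): P0=(153.531,32.465), P1=(173.164,21.980), P2=(196.180,31.178); sampled at t=k/3. Machine vertices: (153.531,33.378) → (166.996,38.181) → (181.212,38.610) → (196.180,34.665). Open path.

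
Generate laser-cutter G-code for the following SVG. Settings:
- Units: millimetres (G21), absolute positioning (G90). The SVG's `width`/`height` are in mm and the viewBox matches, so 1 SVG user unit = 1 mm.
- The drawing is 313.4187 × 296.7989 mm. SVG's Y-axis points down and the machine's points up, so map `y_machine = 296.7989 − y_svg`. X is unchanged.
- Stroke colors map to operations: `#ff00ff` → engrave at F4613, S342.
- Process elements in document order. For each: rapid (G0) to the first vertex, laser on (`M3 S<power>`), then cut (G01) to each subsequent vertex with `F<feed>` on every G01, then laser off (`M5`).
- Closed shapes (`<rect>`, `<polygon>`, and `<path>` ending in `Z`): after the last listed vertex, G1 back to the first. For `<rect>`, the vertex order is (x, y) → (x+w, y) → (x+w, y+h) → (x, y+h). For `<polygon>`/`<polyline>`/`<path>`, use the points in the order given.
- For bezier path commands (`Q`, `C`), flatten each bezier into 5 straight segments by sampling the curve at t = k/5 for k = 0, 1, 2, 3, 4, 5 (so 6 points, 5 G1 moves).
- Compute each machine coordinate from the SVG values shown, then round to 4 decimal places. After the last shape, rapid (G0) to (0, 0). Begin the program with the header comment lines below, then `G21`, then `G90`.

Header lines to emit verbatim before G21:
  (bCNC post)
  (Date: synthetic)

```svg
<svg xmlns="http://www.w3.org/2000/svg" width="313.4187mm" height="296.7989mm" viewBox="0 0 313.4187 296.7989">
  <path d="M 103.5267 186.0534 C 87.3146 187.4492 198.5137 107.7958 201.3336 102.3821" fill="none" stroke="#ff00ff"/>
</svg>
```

viewBox `0 0 313.4187 296.7989` with mm width/height → 1 unit = 1 mm. Flip: y_m = 296.7989 − y_svg.

**Shape 1** — `<path>` cubic bezier, stroke `#ff00ff` → engrave (S342, F4613). Control points (SVG): P0=(103.5267,186.0534), P1=(87.3146,187.4492), P2=(198.5137,107.7958), P3=(201.3336,102.3821); sampled at t=k/5. Machine vertices: (103.5267,110.7455) → (107.2025,118.3916) → (130.1390,138.0357) → (161.0183,162.2238) → (188.5225,183.5021) → (201.3336,194.4168). Open path.

(bCNC post)
(Date: synthetic)
G21
G90
G0 X103.5267 Y110.7455
M3 S342
G01 X107.2025 Y118.3916 F4613
G01 X130.1390 Y138.0357 F4613
G01 X161.0183 Y162.2238 F4613
G01 X188.5225 Y183.5021 F4613
G01 X201.3336 Y194.4168 F4613
M5
G0 X0.0000 Y0.0000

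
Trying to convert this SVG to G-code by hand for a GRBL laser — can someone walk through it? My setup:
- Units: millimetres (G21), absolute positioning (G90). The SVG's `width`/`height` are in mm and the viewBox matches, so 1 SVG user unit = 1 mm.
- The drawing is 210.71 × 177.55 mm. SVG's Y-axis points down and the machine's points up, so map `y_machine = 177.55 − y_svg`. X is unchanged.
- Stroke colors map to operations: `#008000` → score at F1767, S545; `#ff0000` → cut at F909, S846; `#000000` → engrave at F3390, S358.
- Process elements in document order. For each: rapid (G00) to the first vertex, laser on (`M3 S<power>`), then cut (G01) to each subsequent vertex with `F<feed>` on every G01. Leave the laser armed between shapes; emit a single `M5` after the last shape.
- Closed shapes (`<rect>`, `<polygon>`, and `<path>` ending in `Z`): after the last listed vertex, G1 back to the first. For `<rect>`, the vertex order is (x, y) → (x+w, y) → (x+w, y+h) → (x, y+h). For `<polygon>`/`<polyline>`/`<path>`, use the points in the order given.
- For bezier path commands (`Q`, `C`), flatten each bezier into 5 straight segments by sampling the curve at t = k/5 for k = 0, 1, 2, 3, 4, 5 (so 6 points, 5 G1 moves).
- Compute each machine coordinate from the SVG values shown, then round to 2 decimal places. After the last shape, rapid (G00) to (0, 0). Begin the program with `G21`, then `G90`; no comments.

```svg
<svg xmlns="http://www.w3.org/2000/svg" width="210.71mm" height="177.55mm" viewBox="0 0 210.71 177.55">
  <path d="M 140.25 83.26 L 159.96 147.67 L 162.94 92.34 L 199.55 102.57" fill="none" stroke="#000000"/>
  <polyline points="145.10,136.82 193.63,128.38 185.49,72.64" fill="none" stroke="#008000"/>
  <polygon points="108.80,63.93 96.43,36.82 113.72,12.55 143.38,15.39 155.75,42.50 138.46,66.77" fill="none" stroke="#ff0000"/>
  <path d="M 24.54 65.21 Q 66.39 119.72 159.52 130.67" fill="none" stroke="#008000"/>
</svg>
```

G21
G90
G00 X140.25 Y94.29
M3 S358
G01 X159.96 Y29.88 F3390
G01 X162.94 Y85.21 F3390
G01 X199.55 Y74.98 F3390
G00 X145.10 Y40.73
M3 S545
G01 X193.63 Y49.17 F1767
G01 X185.49 Y104.91 F1767
G00 X108.80 Y113.62
M3 S846
G01 X96.43 Y140.73 F909
G01 X113.72 Y165.00 F909
G01 X143.38 Y162.16 F909
G01 X155.75 Y135.05 F909
G01 X138.46 Y110.78 F909
G01 X108.80 Y113.62 F909
G00 X24.54 Y112.34
M3 S545
G01 X43.33 Y92.28 F1767
G01 X66.22 Y75.70 F1767
G01 X93.22 Y62.61 F1767
G01 X124.32 Y53.00 F1767
G01 X159.52 Y46.88 F1767
M5
G00 X0.00 Y0.00

Since the viewBox matches the mm dimensions, user units are millimetres directly. The only transform is the Y-flip y_m = 177.55 − y_svg.

Shape 1 is a open polyline drawn with `<path>`. Its stroke #000000 means engrave at S358, F3390. After flipping Y the toolpath is (140.25,94.29) → (159.96,29.88) → (162.94,85.21) → (199.55,74.98).

Shape 2 is a open polyline drawn with `<polyline>`. Its stroke #008000 means score at S545, F1767. After flipping Y the toolpath is (145.10,40.73) → (193.63,49.17) → (185.49,104.91).

Shape 3 is a regular polygon drawn with `<polygon>`. Its stroke #ff0000 means cut at S846, F909. After flipping Y the toolpath is (108.80,113.62) → (96.43,140.73) → (113.72,165.00) → (143.38,162.16) → (155.75,135.05) → (138.46,110.78) → (108.80,113.62), returning to the start.

Shape 4 is a quadratic bezier drawn with `<path>`. Its stroke #008000 means score at S545, F1767. After flipping Y the toolpath is (24.54,112.34) → (43.33,92.28) → (66.22,75.70) → (93.22,62.61) → (124.32,53.00) → (159.52,46.88).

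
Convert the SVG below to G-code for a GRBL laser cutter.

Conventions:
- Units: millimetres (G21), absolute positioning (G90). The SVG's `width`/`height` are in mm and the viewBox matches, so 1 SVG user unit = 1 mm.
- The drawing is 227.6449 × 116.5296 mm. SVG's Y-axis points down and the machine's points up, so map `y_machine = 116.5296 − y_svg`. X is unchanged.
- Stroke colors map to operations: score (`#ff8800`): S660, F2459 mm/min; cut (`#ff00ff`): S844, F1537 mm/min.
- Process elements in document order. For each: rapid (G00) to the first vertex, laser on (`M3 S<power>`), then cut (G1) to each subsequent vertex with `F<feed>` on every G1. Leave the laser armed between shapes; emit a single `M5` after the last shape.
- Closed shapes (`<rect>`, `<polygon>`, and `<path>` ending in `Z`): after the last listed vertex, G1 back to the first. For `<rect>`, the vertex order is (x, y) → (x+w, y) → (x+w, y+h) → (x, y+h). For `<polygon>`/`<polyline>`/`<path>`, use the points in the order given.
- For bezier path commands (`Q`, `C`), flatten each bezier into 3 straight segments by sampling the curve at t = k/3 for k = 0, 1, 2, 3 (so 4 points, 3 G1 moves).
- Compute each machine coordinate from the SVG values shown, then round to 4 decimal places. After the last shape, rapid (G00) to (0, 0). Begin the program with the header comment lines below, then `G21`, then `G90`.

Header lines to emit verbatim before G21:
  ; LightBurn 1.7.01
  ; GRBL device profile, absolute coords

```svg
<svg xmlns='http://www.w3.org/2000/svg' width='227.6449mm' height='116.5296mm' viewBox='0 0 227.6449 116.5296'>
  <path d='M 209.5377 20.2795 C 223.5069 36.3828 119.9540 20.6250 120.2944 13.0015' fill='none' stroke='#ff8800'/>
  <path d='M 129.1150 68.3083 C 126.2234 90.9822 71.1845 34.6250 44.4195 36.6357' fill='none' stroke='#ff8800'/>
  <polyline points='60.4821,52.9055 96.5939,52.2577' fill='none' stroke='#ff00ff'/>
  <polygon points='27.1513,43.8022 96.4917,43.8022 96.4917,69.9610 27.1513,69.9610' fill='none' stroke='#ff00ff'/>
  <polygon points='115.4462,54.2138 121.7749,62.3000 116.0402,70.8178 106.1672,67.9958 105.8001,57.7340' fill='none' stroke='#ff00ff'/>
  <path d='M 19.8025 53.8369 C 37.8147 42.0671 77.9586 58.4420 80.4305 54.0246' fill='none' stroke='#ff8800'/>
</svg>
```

; LightBurn 1.7.01
; GRBL device profile, absolute coords
G21
G90
G00 X209.5377 Y96.2501
M3 S660
G1 X192.5334 Y89.2859 F2459
G1 X146.3845 Y94.6745 F2459
G1 X120.2944 Y103.5281 F2459
G00 X129.1150 Y48.2213
M3 S660
G1 X111.8195 Y46.8022 F2459
G1 X77.6306 Y67.5375 F2459
G1 X44.4195 Y79.8939 F2459
G00 X60.4821 Y63.6241
M3 S844
G1 X96.5939 Y64.2719 F1537
G00 X27.1513 Y72.7274
M3 S844
G1 X96.4917 Y72.7274 F1537
G1 X96.4917 Y46.5686 F1537
G1 X27.1513 Y46.5686 F1537
G1 X27.1513 Y72.7274 F1537
G00 X115.4462 Y62.3158
M3 S844
G1 X121.7749 Y54.2296 F1537
G1 X116.0402 Y45.7118 F1537
G1 X106.1672 Y48.5338 F1537
G1 X105.8001 Y58.7956 F1537
G1 X115.4462 Y62.3158 F1537
G00 X19.8025 Y62.6927
M3 S660
G1 X42.9770 Y66.8934 F2459
G1 X67.6162 Y63.2059 F2459
G1 X80.4305 Y62.5050 F2459
M5
G00 X0.0000 Y0.0000

Since the viewBox matches the mm dimensions, user units are millimetres directly. The only transform is the Y-flip y_m = 116.5296 − y_svg.

Shape 1 is a cubic bezier drawn with `<path>`. Its stroke #ff8800 means score at S660, F2459. After flipping Y the toolpath is (209.5377,96.2501) → (192.5334,89.2859) → (146.3845,94.6745) → (120.2944,103.5281).

Shape 2 is a cubic bezier drawn with `<path>`. Its stroke #ff8800 means score at S660, F2459. After flipping Y the toolpath is (129.1150,48.2213) → (111.8195,46.8022) → (77.6306,67.5375) → (44.4195,79.8939).

Shape 3 is a line segment drawn with `<polyline>`. Its stroke #ff00ff means cut at S844, F1537. After flipping Y the toolpath is (60.4821,63.6241) → (96.5939,64.2719).

Shape 4 is a rectangle drawn with `<polygon>`. Its stroke #ff00ff means cut at S844, F1537. After flipping Y the toolpath is (27.1513,72.7274) → (96.4917,72.7274) → (96.4917,46.5686) → (27.1513,46.5686) → (27.1513,72.7274), returning to the start.

Shape 5 is a regular polygon drawn with `<polygon>`. Its stroke #ff00ff means cut at S844, F1537. After flipping Y the toolpath is (115.4462,62.3158) → (121.7749,54.2296) → (116.0402,45.7118) → (106.1672,48.5338) → (105.8001,58.7956) → (115.4462,62.3158), returning to the start.

Shape 6 is a cubic bezier drawn with `<path>`. Its stroke #ff8800 means score at S660, F2459. After flipping Y the toolpath is (19.8025,62.6927) → (42.9770,66.8934) → (67.6162,63.2059) → (80.4305,62.5050).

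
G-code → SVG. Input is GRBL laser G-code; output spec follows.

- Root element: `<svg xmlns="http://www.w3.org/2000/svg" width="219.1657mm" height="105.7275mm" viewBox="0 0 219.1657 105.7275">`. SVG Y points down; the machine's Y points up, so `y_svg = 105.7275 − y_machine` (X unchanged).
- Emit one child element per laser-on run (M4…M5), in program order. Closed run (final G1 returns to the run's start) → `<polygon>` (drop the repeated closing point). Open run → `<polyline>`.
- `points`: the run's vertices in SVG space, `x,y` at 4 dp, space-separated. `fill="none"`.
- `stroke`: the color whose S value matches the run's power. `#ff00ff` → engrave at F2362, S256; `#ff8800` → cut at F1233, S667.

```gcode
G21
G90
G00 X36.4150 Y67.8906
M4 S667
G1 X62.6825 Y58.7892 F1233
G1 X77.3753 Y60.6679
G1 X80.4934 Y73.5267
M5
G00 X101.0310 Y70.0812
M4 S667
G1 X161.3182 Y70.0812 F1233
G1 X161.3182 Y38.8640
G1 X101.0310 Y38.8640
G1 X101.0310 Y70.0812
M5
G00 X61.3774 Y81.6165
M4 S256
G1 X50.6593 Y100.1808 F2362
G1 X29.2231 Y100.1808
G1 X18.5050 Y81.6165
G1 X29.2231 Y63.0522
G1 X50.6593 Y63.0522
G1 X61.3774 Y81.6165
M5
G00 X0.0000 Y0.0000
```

<svg xmlns="http://www.w3.org/2000/svg" width="219.1657mm" height="105.7275mm" viewBox="0 0 219.1657 105.7275">
  <polyline points="36.4150,37.8369 62.6825,46.9383 77.3753,45.0596 80.4934,32.2008" fill="none" stroke="#ff8800"/>
  <polygon points="101.0310,35.6463 161.3182,35.6463 161.3182,66.8635 101.0310,66.8635" fill="none" stroke="#ff8800"/>
  <polygon points="61.3774,24.1110 50.6593,5.5467 29.2231,5.5467 18.5050,24.1110 29.2231,42.6753 50.6593,42.6753" fill="none" stroke="#ff00ff"/>
</svg>

Each laser-on run becomes one SVG element. Flip Y back into SVG space with y_svg = 105.7275 − y_machine.

Run 1: S667 ⇒ cut layer `#ff8800`. The run is open, so emit a `<polyline>` with points (Y-flipped): 36.4150,37.8369 62.6825,46.9383 77.3753,45.0596 80.4934,32.2008.

Run 2: S667 ⇒ cut layer `#ff8800`. The run returns to its start, so emit a `<polygon>` with points (Y-flipped): 101.0310,35.6463 161.3182,35.6463 161.3182,66.8635 101.0310,66.8635.

Run 3: the run's S256 means `#ff00ff` (engrave). The run returns to its start, so emit a `<polygon>` with points (Y-flipped): 61.3774,24.1110 50.6593,5.5467 29.2231,5.5467 18.5050,24.1110 29.2231,42.6753 50.6593,42.6753.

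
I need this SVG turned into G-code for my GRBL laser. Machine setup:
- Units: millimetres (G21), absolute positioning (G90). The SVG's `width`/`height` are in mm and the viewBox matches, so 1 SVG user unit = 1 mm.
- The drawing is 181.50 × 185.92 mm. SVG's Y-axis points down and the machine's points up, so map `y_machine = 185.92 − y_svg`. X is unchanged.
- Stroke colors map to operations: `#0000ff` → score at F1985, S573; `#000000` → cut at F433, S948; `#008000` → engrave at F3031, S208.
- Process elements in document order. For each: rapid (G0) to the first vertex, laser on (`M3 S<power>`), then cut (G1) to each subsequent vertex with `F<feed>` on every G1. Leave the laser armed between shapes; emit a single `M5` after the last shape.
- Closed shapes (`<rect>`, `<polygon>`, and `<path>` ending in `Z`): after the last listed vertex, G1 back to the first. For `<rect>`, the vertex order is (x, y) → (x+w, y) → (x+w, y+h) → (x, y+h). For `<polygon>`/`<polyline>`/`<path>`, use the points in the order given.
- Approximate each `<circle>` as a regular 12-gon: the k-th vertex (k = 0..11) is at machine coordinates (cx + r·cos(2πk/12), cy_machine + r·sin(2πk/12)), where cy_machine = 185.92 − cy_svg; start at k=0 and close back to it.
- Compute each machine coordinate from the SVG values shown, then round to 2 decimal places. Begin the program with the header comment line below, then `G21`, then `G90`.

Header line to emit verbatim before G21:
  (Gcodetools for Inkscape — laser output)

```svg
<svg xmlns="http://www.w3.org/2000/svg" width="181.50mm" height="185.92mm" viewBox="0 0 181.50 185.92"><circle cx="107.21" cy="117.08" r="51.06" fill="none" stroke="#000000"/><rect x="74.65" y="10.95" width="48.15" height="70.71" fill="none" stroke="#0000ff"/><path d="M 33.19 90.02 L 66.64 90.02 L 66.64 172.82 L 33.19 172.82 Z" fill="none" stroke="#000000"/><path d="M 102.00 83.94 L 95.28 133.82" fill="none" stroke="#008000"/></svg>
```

Since the viewBox matches the mm dimensions, user units are millimetres directly. The only transform is the Y-flip y_m = 185.92 − y_svg.

Shape 1 is a circle drawn with `<circle>`. Its stroke #000000 means cut at S948, F433. After flipping Y the toolpath is (158.27,68.84) → (151.43,94.37) → (132.74,113.06) → (107.21,119.90) → (81.68,113.06) → (62.99,94.37) → (56.15,68.84) → (62.99,43.31) → (81.68,24.62) → (107.21,17.78) → (132.74,24.62) → (151.43,43.31) → (158.27,68.84), returning to the start.

Shape 2 is a rectangle drawn with `<rect>`. Its stroke #0000ff means score at S573, F1985. After flipping Y the toolpath is (74.65,174.97) → (122.80,174.97) → (122.80,104.26) → (74.65,104.26) → (74.65,174.97), returning to the start.

Shape 3 is a rectangle drawn with `<path>`. Its stroke #000000 means cut at S948, F433. After flipping Y the toolpath is (33.19,95.90) → (66.64,95.90) → (66.64,13.10) → (33.19,13.10) → (33.19,95.90), returning to the start.

Shape 4 is a line segment drawn with `<path>`. Its stroke #008000 means engrave at S208, F3031. After flipping Y the toolpath is (102.00,101.98) → (95.28,52.10).

(Gcodetools for Inkscape — laser output)
G21
G90
G0 X158.27 Y68.84
M3 S948
G1 X151.43 Y94.37 F433
G1 X132.74 Y113.06 F433
G1 X107.21 Y119.90 F433
G1 X81.68 Y113.06 F433
G1 X62.99 Y94.37 F433
G1 X56.15 Y68.84 F433
G1 X62.99 Y43.31 F433
G1 X81.68 Y24.62 F433
G1 X107.21 Y17.78 F433
G1 X132.74 Y24.62 F433
G1 X151.43 Y43.31 F433
G1 X158.27 Y68.84 F433
G0 X74.65 Y174.97
M3 S573
G1 X122.80 Y174.97 F1985
G1 X122.80 Y104.26 F1985
G1 X74.65 Y104.26 F1985
G1 X74.65 Y174.97 F1985
G0 X33.19 Y95.90
M3 S948
G1 X66.64 Y95.90 F433
G1 X66.64 Y13.10 F433
G1 X33.19 Y13.10 F433
G1 X33.19 Y95.90 F433
G0 X102.00 Y101.98
M3 S208
G1 X95.28 Y52.10 F3031
M5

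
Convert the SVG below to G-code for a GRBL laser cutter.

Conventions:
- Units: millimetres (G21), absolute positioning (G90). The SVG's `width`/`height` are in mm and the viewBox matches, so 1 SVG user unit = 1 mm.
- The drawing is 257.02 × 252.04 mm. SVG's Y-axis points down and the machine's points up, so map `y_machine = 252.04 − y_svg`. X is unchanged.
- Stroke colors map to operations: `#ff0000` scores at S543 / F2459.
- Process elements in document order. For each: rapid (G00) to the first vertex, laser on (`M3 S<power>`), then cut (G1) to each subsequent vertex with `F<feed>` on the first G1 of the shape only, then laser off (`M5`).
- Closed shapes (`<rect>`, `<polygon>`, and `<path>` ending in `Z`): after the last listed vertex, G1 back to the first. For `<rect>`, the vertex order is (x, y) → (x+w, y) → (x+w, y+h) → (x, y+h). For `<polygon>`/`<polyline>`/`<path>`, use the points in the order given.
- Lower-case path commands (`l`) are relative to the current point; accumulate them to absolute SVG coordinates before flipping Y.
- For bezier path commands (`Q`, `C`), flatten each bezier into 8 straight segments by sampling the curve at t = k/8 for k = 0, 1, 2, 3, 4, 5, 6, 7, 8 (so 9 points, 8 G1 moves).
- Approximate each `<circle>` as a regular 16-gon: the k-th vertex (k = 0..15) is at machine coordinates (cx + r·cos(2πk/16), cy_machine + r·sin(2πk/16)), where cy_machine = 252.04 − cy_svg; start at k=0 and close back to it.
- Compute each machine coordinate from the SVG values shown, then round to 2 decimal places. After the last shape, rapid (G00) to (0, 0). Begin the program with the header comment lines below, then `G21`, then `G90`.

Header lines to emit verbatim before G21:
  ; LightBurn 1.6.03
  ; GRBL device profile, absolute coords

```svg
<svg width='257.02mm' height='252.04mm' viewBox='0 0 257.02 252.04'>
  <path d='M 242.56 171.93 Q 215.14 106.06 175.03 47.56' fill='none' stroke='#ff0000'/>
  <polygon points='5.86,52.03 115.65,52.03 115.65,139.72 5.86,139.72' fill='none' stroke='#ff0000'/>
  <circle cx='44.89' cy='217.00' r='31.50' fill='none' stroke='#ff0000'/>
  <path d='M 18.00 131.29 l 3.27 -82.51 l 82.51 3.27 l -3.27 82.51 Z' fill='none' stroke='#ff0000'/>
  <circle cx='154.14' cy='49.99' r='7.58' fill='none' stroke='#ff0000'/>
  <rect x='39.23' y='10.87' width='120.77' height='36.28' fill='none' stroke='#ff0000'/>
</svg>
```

; LightBurn 1.6.03
; GRBL device profile, absolute coords
G21
G90
G00 X242.56 Y80.11
M3 S543
G1 X235.51 Y96.46 F2459
G1 X228.06 Y112.58
G1 X220.21 Y128.48
G1 X211.97 Y144.14
G1 X203.33 Y159.57
G1 X194.29 Y174.77
G1 X184.86 Y189.74
G1 X175.03 Y204.48
M5
G00 X5.86 Y200.01
M3 S543
G1 X115.65 Y200.01 F2459
G1 X115.65 Y112.32
G1 X5.86 Y112.32
G1 X5.86 Y200.01
M5
G00 X76.39 Y35.04
M3 S543
G1 X73.99 Y47.09 F2459
G1 X67.16 Y57.31
G1 X56.94 Y64.14
G1 X44.89 Y66.54
G1 X32.84 Y64.14
G1 X22.62 Y57.31
G1 X15.79 Y47.09
G1 X13.39 Y35.04
G1 X15.79 Y22.99
G1 X22.62 Y12.77
G1 X32.84 Y5.94
G1 X44.89 Y3.54
G1 X56.94 Y5.94
G1 X67.16 Y12.77
G1 X73.99 Y22.99
G1 X76.39 Y35.04
M5
G00 X18.00 Y120.75
M3 S543
G1 X21.27 Y203.26 F2459
G1 X103.78 Y199.99
G1 X100.51 Y117.48
G1 X18.00 Y120.75
M5
G00 X161.72 Y202.05
M3 S543
G1 X161.14 Y204.95 F2459
G1 X159.50 Y207.41
G1 X157.04 Y209.05
G1 X154.14 Y209.63
G1 X151.24 Y209.05
G1 X148.78 Y207.41
G1 X147.14 Y204.95
G1 X146.56 Y202.05
G1 X147.14 Y199.15
G1 X148.78 Y196.69
G1 X151.24 Y195.05
G1 X154.14 Y194.47
G1 X157.04 Y195.05
G1 X159.50 Y196.69
G1 X161.14 Y199.15
G1 X161.72 Y202.05
M5
G00 X39.23 Y241.17
M3 S543
G1 X160.00 Y241.17 F2459
G1 X160.00 Y204.89
G1 X39.23 Y204.89
G1 X39.23 Y241.17
M5
G00 X0.00 Y0.00

viewBox `0 0 257.02 252.04` with mm width/height → 1 unit = 1 mm. Flip: y_m = 252.04 − y_svg.

**Shape 1** — `<path>` quadratic bezier, stroke `#ff0000` → score (S543, F2459). Control points (SVG): P0=(242.56,171.93), P1=(215.14,106.06), P2=(175.03,47.56); sampled at t=k/8. Machine vertices: (242.56,80.11) → (235.51,96.46) → (228.06,112.58) → (220.21,128.48) → (211.97,144.14) → (203.33,159.57) → (194.29,174.77) → (184.86,189.74) → (175.03,204.48). Open path.

**Shape 2** — `<polygon>` rectangle, stroke `#ff0000` → score (S543, F2459). Machine vertices: (5.86,200.01) → (115.65,200.01) → (115.65,112.32) → (5.86,112.32) → (5.86,200.01). Closed: final G1 returns to the first vertex.

**Shape 3** — `<circle>` circle, stroke `#ff0000` → score (S543, F2459). Machine vertices: (76.39,35.04) → (73.99,47.09) → (67.16,57.31) → (56.94,64.14) → (44.89,66.54) → (32.84,64.14) → (22.62,57.31) → (15.79,47.09) → (13.39,35.04) → (15.79,22.99) → (22.62,12.77) → (32.84,5.94) → (44.89,3.54) → (56.94,5.94) → (67.16,12.77) → (73.99,22.99) → (76.39,35.04). Closed: final G1 returns to the first vertex.

**Shape 4** — `<path>` regular polygon, stroke `#ff0000` → score (S543, F2459). Machine vertices: (18.00,120.75) → (21.27,203.26) → (103.78,199.99) → (100.51,117.48) → (18.00,120.75). Closed: final G1 returns to the first vertex.

**Shape 5** — `<circle>` circle, stroke `#ff0000` → score (S543, F2459). Machine vertices: (161.72,202.05) → (161.14,204.95) → (159.50,207.41) → (157.04,209.05) → (154.14,209.63) → (151.24,209.05) → (148.78,207.41) → (147.14,204.95) → (146.56,202.05) → (147.14,199.15) → (148.78,196.69) → (151.24,195.05) → (154.14,194.47) → (157.04,195.05) → (159.50,196.69) → (161.14,199.15) → (161.72,202.05). Closed: final G1 returns to the first vertex.

**Shape 6** — `<rect>` rectangle, stroke `#ff0000` → score (S543, F2459). Machine vertices: (39.23,241.17) → (160.00,241.17) → (160.00,204.89) → (39.23,204.89) → (39.23,241.17). Closed: final G1 returns to the first vertex.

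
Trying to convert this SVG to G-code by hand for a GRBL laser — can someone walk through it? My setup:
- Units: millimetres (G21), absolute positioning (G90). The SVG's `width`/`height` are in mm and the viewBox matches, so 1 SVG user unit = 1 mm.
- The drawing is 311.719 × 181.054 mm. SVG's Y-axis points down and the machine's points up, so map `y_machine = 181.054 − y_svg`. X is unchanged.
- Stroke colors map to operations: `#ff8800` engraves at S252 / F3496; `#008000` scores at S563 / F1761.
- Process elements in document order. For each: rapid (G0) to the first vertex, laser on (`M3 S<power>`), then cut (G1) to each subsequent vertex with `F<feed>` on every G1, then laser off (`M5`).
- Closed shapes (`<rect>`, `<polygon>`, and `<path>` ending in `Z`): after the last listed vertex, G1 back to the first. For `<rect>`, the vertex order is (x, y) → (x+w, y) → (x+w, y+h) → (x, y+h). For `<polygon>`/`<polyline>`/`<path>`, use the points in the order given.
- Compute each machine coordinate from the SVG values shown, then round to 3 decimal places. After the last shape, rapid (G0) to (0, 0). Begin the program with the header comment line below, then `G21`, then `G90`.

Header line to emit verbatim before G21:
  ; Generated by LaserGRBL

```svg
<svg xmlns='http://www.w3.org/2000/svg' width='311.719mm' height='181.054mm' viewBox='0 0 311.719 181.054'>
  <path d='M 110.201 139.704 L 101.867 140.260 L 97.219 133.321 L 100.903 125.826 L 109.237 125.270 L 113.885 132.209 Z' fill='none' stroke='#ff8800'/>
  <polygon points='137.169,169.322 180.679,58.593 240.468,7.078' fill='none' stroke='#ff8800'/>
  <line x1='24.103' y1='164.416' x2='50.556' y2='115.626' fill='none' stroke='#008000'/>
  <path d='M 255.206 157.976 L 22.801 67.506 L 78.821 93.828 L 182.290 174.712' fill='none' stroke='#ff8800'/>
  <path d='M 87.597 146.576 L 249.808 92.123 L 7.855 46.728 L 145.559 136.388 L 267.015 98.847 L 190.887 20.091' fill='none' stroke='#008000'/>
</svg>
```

; Generated by LaserGRBL
G21
G90
G0 X110.201 Y41.350
M3 S252
G1 X101.867 Y40.794 F3496
G1 X97.219 Y47.733 F3496
G1 X100.903 Y55.228 F3496
G1 X109.237 Y55.784 F3496
G1 X113.885 Y48.845 F3496
G1 X110.201 Y41.350 F3496
M5
G0 X137.169 Y11.732
M3 S252
G1 X180.679 Y122.461 F3496
G1 X240.468 Y173.976 F3496
G1 X137.169 Y11.732 F3496
M5
G0 X24.103 Y16.638
M3 S563
G1 X50.556 Y65.428 F1761
M5
G0 X255.206 Y23.078
M3 S252
G1 X22.801 Y113.548 F3496
G1 X78.821 Y87.226 F3496
G1 X182.290 Y6.342 F3496
M5
G0 X87.597 Y34.478
M3 S563
G1 X249.808 Y88.931 F1761
G1 X7.855 Y134.326 F1761
G1 X145.559 Y44.666 F1761
G1 X267.015 Y82.207 F1761
G1 X190.887 Y160.963 F1761
M5
G0 X0.000 Y0.000

1 u = 1 mm; y_m = 181.054 − y.

[1] `<path>` regular polygon, #ff8800→engrave S252 F3496: (110.201,41.350) → (101.867,40.794) → (97.219,47.733) → (100.903,55.228) → (109.237,55.784) → (113.885,48.845) → (110.201,41.350) (closed)

[2] `<polygon>` closed polygon, #ff8800→engrave S252 F3496: (137.169,11.732) → (180.679,122.461) → (240.468,173.976) → (137.169,11.732) (closed)

[3] `<line>` line segment, #008000→score S563 F1761: (24.103,16.638) → (50.556,65.428)

[4] `<path>` open polyline, #ff8800→engrave S252 F3496: (255.206,23.078) → (22.801,113.548) → (78.821,87.226) → (182.290,6.342)

[5] `<path>` open polyline, #008000→score S563 F1761: (87.597,34.478) → (249.808,88.931) → (7.855,134.326) → (145.559,44.666) → (267.015,82.207) → (190.887,160.963)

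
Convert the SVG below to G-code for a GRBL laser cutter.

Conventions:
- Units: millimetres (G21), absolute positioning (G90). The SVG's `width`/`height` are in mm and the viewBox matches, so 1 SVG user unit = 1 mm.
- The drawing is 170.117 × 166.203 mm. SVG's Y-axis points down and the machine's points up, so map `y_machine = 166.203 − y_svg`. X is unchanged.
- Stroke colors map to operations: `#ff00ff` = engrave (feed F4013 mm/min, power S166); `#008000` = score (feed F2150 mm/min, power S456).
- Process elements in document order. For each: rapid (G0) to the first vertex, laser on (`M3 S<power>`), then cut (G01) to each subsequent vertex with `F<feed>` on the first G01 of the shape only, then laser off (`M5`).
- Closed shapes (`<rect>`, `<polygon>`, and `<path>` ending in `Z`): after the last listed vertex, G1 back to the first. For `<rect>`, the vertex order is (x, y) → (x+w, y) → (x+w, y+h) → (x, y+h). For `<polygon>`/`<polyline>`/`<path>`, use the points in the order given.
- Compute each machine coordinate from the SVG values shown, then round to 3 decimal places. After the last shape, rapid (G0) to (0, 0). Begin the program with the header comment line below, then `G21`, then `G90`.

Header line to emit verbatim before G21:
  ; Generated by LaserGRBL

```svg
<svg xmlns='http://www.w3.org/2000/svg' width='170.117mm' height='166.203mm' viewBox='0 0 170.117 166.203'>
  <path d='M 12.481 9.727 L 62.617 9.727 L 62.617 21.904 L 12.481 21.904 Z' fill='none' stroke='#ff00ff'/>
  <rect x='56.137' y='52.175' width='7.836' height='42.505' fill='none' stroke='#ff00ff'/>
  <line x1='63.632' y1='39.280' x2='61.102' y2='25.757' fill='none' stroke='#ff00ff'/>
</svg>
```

1 u = 1 mm; y_m = 166.203 − y.

[1] `<path>` rectangle, #ff00ff→engrave S166 F4013: (12.481,156.476) → (62.617,156.476) → (62.617,144.299) → (12.481,144.299) → (12.481,156.476) (closed)

[2] `<rect>` rectangle, #ff00ff→engrave S166 F4013: (56.137,114.028) → (63.973,114.028) → (63.973,71.523) → (56.137,71.523) → (56.137,114.028) (closed)

[3] `<line>` line segment, #ff00ff→engrave S166 F4013: (63.632,126.923) → (61.102,140.446)

; Generated by LaserGRBL
G21
G90
G0 X12.481 Y156.476
M3 S166
G01 X62.617 Y156.476 F4013
G01 X62.617 Y144.299
G01 X12.481 Y144.299
G01 X12.481 Y156.476
M5
G0 X56.137 Y114.028
M3 S166
G01 X63.973 Y114.028 F4013
G01 X63.973 Y71.523
G01 X56.137 Y71.523
G01 X56.137 Y114.028
M5
G0 X63.632 Y126.923
M3 S166
G01 X61.102 Y140.446 F4013
M5
G0 X0.000 Y0.000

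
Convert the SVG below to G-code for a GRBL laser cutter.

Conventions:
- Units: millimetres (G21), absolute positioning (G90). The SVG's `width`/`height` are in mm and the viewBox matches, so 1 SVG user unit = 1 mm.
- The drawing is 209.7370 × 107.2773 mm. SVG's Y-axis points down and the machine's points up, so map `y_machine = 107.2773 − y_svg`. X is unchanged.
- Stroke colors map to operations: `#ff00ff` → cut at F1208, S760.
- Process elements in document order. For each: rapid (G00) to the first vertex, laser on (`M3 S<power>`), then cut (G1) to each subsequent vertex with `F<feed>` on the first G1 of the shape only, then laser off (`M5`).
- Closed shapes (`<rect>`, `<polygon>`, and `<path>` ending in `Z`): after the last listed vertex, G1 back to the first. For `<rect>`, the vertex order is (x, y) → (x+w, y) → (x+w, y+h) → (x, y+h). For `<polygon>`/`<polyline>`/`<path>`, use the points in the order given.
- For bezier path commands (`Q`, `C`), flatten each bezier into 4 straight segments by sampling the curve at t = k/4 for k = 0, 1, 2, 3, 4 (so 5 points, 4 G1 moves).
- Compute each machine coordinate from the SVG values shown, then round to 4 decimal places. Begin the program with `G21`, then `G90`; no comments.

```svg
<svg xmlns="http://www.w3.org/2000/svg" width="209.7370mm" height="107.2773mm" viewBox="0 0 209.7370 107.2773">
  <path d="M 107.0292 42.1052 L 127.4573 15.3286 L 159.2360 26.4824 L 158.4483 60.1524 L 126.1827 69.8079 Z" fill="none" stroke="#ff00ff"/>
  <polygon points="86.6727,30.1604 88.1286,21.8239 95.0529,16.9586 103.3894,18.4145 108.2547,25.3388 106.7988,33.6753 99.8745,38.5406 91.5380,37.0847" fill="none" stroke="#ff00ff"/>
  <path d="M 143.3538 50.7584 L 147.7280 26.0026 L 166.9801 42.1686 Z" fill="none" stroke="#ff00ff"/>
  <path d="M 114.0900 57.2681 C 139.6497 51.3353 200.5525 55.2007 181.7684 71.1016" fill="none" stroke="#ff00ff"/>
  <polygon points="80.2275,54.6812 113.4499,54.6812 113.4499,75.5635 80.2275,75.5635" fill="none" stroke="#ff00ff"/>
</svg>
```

G21
G90
G00 X107.0292 Y65.1721
M3 S760
G1 X127.4573 Y91.9487 F1208
G1 X159.2360 Y80.7949
G1 X158.4483 Y47.1249
G1 X126.1827 Y37.4694
G1 X107.0292 Y65.1721
M5
G00 X86.6727 Y77.1169
M3 S760
G1 X88.1286 Y85.4534 F1208
G1 X95.0529 Y90.3187
G1 X103.3894 Y88.8628
G1 X108.2547 Y81.9385
G1 X106.7988 Y73.6020
G1 X99.8745 Y68.7367
G1 X91.5380 Y70.1926
G1 X86.6727 Y77.1169
M5
G00 X143.3538 Y56.5189
M3 S760
G1 X147.7280 Y81.2747 F1208
G1 X166.9801 Y65.1087
G1 X143.3538 Y56.5189
M5
G00 X114.0900 Y50.0092
M3 S760
G1 X138.0893 Y52.5867 F1208
G1 X164.5581 Y51.2801
G1 X182.7125 Y45.8797
G1 X181.7684 Y36.1757
M5
G00 X80.2275 Y52.5961
M3 S760
G1 X113.4499 Y52.5961 F1208
G1 X113.4499 Y31.7138
G1 X80.2275 Y31.7138
G1 X80.2275 Y52.5961
M5

Since the viewBox matches the mm dimensions, user units are millimetres directly. The only transform is the Y-flip y_m = 107.2773 − y_svg.

Shape 1 is a regular polygon drawn with `<path>`. Its stroke #ff00ff means cut at S760, F1208. After flipping Y the toolpath is (107.0292,65.1721) → (127.4573,91.9487) → (159.2360,80.7949) → (158.4483,47.1249) → (126.1827,37.4694) → (107.0292,65.1721), returning to the start.

Shape 2 is a regular polygon drawn with `<polygon>`. Its stroke #ff00ff means cut at S760, F1208. After flipping Y the toolpath is (86.6727,77.1169) → (88.1286,85.4534) → (95.0529,90.3187) → (103.3894,88.8628) → (108.2547,81.9385) → (106.7988,73.6020) → (99.8745,68.7367) → (91.5380,70.1926) → (86.6727,77.1169), returning to the start.

Shape 3 is a regular polygon drawn with `<path>`. Its stroke #ff00ff means cut at S760, F1208. After flipping Y the toolpath is (143.3538,56.5189) → (147.7280,81.2747) → (166.9801,65.1087) → (143.3538,56.5189), returning to the start.

Shape 4 is a cubic bezier drawn with `<path>`. Its stroke #ff00ff means cut at S760, F1208. After flipping Y the toolpath is (114.0900,50.0092) → (138.0893,52.5867) → (164.5581,51.2801) → (182.7125,45.8797) → (181.7684,36.1757).

Shape 5 is a rectangle drawn with `<polygon>`. Its stroke #ff00ff means cut at S760, F1208. After flipping Y the toolpath is (80.2275,52.5961) → (113.4499,52.5961) → (113.4499,31.7138) → (80.2275,31.7138) → (80.2275,52.5961), returning to the start.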